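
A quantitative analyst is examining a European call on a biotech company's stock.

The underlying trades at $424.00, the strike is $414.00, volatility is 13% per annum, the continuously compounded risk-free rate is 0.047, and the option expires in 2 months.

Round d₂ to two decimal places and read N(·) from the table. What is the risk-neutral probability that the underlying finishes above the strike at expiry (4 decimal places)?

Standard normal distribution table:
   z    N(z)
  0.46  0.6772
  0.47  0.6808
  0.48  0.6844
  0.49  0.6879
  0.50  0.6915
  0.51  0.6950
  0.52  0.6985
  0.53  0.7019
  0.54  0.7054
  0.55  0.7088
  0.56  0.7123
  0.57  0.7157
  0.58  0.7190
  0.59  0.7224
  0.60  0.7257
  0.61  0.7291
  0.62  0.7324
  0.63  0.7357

T = 0.1667;  σ√T = 0.0531
d₁ = [ln(424/414) + (0.047 + 0.13²/2)·0.1667] / 0.0531 = [0.0239 + 0.0092] / 0.0531 = 0.6239 → 0.62
d₂ = d₁ − σ√T = 0.6239 − 0.0531 = 0.5708 → 0.57
Risk-neutral Pr[S_T > K] = N(d₂) = N(0.57) = 0.7157

0.7157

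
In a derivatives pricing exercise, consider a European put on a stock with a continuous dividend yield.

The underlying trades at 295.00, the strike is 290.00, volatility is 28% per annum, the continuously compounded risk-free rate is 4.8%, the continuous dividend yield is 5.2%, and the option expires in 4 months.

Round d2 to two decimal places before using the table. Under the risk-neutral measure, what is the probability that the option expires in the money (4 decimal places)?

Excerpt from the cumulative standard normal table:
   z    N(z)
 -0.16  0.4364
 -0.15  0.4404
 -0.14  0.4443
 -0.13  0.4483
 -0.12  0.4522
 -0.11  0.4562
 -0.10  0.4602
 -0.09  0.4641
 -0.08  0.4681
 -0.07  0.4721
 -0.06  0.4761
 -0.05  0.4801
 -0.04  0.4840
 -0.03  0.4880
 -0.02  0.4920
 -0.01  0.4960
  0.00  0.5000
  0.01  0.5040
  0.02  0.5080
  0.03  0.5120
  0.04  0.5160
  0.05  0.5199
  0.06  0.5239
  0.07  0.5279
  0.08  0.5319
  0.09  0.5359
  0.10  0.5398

0.4920

σ√T = 0.28 × 0.5774 = 0.1617
ln(S/K) + (r − q + σ²/2)T = ln(295/290) + (0.048 − 0.052 + 0.28²/2)·0.3333 = 0.0171 + 0.0117 = 0.0288
d₁ = 0.0288 / 0.1617 = 0.1783 → 0.18
d₂ = d₁ − σ√T = 0.1783 − 0.1617 = 0.0167 → 0.02
Pr(exercise) under Q = N(−d₂) = N(-0.02) = 0.4920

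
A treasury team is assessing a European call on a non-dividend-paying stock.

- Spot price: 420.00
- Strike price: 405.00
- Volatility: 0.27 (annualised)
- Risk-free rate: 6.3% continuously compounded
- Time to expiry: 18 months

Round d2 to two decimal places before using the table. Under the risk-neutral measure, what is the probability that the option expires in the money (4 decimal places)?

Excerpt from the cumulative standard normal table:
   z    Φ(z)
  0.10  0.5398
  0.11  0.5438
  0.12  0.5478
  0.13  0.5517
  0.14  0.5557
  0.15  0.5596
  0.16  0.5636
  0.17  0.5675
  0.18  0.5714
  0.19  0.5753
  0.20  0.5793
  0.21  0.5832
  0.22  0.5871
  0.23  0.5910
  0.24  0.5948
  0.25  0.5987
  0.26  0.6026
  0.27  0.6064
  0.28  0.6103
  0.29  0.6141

σ√T = 0.27 × 1.2247 = 0.3307
d₁ = [ln(420/405) + (0.063 + 0.27²/2)·1.5] / 0.3307 = [0.0364 + 0.1492] / 0.3307 = 0.5611 ≈ 0.56
d₂ = d₁ − σ√T = 0.5611 − 0.3307 = 0.2304 ≈ 0.23
Risk-neutral Pr[S_T > K] = N(d₂) = N(0.23) = 0.5910

0.5910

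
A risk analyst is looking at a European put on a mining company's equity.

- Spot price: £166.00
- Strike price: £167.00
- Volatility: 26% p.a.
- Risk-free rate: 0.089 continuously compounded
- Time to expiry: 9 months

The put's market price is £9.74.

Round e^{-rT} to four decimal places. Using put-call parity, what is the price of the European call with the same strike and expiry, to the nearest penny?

e^(−rT) = e^(−0.089·0.75) = 0.9354
Put-call parity: C − P = S − K·e^(−rT) = 166 − 167·0.9354 = 166 − 156.2118 = 9.7882
C = P + (C − P) = 9.74 + (9.7882) = 19.5282

£19.53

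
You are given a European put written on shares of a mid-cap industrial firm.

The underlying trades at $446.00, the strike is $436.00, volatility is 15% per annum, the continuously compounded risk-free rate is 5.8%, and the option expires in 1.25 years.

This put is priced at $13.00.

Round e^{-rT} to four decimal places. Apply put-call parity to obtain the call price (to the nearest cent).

exp(−rT) = exp(−0.058·1.25) = 0.9301
Put-call parity: C − P = S − K·e^(−rT) = 446 − 436·0.9301 = 446 − 405.5236 = 40.4764
C = P + (C − P) = 13.00 + (40.4764) = 53.4764

$53.48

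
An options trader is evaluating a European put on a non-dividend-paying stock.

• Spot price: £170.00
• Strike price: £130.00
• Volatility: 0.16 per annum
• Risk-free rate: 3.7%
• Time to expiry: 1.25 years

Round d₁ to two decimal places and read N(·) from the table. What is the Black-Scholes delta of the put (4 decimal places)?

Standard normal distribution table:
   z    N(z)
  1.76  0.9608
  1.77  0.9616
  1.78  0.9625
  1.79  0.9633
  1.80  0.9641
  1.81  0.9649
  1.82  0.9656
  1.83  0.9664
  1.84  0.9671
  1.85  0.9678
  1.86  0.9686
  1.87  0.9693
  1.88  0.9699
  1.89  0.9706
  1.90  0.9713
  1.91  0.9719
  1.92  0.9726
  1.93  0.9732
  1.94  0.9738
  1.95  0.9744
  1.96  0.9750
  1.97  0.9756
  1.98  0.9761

-0.0322

T = 1.25;  σ√T = 0.1789
d₁ = [ln(170/130) + (0.037 + 0.16²/2)·1.25] / 0.1789 = [0.2683 + 0.0622] / 0.1789 = 1.8476 → 1.85
N(d₁) = N(1.85) = 0.9678
Δ_put = N(d₁) − 1 = 0.9678 − 1 = -0.0322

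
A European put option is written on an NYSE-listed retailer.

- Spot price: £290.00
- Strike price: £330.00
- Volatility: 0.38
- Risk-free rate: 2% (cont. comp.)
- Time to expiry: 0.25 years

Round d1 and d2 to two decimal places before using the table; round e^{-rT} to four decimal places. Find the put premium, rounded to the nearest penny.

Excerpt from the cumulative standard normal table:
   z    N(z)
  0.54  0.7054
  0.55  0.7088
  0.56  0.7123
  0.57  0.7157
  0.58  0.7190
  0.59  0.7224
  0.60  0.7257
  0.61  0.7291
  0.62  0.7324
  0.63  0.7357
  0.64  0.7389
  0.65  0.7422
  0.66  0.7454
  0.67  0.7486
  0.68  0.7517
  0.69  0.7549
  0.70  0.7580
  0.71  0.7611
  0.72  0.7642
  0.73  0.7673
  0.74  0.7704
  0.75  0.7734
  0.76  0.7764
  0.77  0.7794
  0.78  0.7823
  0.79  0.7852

£47.38

T = 0.25;  σ√T = 0.1900
d₁ = [ln(290/330) + (0.02 + 0.38²/2)·0.25] / 0.1900 = [-0.1292 + 0.0231] / 0.1900 = -0.5587 ⇒ -0.56
d₂ = d₁ − σ√T = -0.5587 − 0.1900 = -0.7487 ⇒ -0.75
e^(−rT) = e^(−0.02·0.25) = 0.9950
N(−d₂) = N(0.75) = 0.7734;  N(−d₁) = N(0.56) = 0.7123
P = 330·0.9950·0.7734 − 290·0.7123 = 253.9459 − 206.5670 = 47.3789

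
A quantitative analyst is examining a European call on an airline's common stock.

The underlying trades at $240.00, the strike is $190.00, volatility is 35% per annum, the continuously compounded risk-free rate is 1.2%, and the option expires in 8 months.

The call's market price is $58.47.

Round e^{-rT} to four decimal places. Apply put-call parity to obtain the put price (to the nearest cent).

exp(−rT) = exp(−0.012·0.6667) = 0.9920
Put-call parity: C − P = S − K·e^(−rT) = 240 − 190·0.9920 = 240 − 188.4800 = 51.5200
P = C − (C − P) = 58.47 − (51.5200) = 6.9500

$6.95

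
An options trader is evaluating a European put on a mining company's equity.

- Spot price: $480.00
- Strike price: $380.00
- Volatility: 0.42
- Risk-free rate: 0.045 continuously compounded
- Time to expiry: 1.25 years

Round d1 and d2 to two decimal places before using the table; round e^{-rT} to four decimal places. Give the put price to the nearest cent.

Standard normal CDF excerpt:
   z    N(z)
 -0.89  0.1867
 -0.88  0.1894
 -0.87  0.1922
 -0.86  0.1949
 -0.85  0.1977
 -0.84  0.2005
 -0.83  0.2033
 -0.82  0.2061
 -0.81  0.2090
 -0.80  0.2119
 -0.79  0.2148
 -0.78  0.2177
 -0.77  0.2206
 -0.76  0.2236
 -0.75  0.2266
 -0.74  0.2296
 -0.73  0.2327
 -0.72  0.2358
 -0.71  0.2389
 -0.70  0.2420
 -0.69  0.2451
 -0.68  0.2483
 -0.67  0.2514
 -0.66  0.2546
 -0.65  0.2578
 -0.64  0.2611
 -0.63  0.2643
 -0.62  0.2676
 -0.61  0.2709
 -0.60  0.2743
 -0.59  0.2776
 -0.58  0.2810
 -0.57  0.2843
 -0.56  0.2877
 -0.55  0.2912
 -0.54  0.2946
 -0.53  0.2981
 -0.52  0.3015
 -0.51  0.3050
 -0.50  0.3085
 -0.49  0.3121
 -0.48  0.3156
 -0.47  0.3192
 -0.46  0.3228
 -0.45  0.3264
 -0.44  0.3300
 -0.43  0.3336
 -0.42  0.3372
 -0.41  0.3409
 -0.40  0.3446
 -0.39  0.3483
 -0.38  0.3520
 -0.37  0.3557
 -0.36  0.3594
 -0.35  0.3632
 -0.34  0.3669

T = 1.25;  σ√T = 0.4696
d₁ = [ln(480/380) + (0.045 + 0.42²/2)·1.25] / 0.4696 = [0.2336 + 0.1665] / 0.4696 = 0.8521 → 0.85
d₂ = d₁ − σ√T = 0.8521 − 0.4696 = 0.3825 → 0.38
exp(−rT) = exp(−0.045·1.25) = 0.9453
N(−d₂) = N(-0.38) = 0.3520;  N(−d₁) = N(-0.85) = 0.1977
P = 380·0.9453·0.3520 − 480·0.1977 = 126.4433 − 94.8960 = 31.5473

$31.55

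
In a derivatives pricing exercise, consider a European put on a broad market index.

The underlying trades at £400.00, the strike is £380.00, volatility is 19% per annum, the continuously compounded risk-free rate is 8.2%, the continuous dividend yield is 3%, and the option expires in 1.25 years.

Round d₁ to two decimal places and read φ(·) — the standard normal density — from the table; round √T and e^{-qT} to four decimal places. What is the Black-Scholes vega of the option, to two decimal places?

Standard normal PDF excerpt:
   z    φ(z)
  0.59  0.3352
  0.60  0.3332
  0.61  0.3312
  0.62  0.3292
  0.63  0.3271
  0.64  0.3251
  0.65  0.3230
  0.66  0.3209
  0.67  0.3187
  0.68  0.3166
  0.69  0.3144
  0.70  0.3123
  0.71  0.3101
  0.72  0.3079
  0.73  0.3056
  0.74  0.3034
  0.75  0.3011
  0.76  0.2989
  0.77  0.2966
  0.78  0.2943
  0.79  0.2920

σ√T = 0.19·√1.25 = 0.2124
d₁ = [ln(400/380) + (0.082 − 0.03 + 0.19²/2)·1.25] / 0.2124 = [0.0513 + 0.0876] / 0.2124 = 0.6537 ≈ 0.65
√T = √1.25 = 1.1180
φ(d₁) = φ(0.65) = 0.3230
e^(−qT) = e^(−0.03·1.25) = 0.9632
vega = S·e^(−qT)·φ(d₁)·√T = 400·0.9632·0.3230·1.1180 = 139.1300

139.13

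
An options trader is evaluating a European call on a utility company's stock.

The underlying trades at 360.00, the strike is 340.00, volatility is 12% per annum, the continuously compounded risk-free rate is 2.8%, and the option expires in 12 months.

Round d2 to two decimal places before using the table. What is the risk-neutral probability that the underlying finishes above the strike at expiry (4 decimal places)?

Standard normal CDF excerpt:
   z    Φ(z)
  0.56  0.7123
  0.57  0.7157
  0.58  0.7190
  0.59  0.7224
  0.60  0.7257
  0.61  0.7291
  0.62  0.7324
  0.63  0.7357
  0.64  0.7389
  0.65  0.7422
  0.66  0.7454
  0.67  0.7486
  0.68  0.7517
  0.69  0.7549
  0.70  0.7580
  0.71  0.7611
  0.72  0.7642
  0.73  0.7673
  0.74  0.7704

0.7422

T = 1;  σ√T = 0.1200
ln(S/K) + (r + σ²/2)T = ln(360/340) + (0.028 + 0.12²/2)·1 = 0.0572 + 0.0352 = 0.0924
d₁ = 0.0924 / 0.1200 = 0.7697 ≈ 0.77
d₂ = d₁ − σ√T = 0.7697 − 0.1200 = 0.6497 ≈ 0.65
Risk-neutral Pr[S_T > K] = N(d₂) = N(0.65) = 0.7422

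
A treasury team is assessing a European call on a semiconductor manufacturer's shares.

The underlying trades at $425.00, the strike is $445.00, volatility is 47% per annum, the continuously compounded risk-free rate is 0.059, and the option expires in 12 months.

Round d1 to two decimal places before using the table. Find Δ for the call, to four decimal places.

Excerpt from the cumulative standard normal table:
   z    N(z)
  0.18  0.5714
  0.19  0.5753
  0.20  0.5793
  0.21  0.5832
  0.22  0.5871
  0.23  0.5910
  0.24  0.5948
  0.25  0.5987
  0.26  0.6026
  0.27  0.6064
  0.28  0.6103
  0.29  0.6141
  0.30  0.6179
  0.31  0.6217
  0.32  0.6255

σ√T = 0.47 × 1.0000 = 0.4700
d₁ = [ln(425/445) + (0.059 + 0.47²/2)·1] / 0.4700 = [-0.0460 + 0.1694] / 0.4700 = 0.2627 which rounds to 0.26
N(d₁) = N(0.26) = 0.6026
Δ_call = N(d₁) = 0.6026

0.6026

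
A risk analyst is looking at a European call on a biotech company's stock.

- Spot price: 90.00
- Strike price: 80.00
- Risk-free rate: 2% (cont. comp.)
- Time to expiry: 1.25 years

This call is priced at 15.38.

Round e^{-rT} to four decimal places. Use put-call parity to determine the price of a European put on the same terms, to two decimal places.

e^(−rT) = e^(−0.02·1.25) = 0.9753
Put-call parity: C − P = S − K·e^(−rT) = 90 − 80·0.9753 = 90 − 78.0240 = 11.9760
P = C − (C − P) = 15.38 − (11.9760) = 3.4040

3.40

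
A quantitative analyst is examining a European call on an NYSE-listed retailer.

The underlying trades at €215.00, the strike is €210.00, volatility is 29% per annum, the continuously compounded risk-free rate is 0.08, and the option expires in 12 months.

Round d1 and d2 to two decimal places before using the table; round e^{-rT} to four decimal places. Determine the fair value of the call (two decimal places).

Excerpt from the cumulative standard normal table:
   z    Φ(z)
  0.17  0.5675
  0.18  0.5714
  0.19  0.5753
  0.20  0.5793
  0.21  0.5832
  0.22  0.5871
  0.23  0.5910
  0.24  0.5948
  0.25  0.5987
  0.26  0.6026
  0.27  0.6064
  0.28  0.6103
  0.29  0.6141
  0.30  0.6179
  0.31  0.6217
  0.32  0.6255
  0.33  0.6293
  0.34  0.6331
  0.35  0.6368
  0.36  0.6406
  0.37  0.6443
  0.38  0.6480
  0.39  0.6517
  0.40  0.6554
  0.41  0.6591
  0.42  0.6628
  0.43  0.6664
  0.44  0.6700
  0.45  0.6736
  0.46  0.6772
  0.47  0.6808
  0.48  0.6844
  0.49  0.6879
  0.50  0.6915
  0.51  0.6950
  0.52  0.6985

€35.62

σ√T = 0.29·√1 = 0.2900
d₁ = [ln(215/210) + (0.08 + ½·0.29²)·1] / (σ√T) = (0.0235 + 0.1220) / 0.2900 = 0.5020 → 0.50
d₂ = 0.5020 − 0.2900 = 0.2120 → 0.21
e^(−rT) = e^(−0.08·1) = 0.9231
N(d₁) = N(0.50) = 0.6915;  N(d₂) = N(0.21) = 0.5832
C = 215·0.6915 − 210·0.9231·0.5832 = 148.6725 − 113.0539 = 35.6186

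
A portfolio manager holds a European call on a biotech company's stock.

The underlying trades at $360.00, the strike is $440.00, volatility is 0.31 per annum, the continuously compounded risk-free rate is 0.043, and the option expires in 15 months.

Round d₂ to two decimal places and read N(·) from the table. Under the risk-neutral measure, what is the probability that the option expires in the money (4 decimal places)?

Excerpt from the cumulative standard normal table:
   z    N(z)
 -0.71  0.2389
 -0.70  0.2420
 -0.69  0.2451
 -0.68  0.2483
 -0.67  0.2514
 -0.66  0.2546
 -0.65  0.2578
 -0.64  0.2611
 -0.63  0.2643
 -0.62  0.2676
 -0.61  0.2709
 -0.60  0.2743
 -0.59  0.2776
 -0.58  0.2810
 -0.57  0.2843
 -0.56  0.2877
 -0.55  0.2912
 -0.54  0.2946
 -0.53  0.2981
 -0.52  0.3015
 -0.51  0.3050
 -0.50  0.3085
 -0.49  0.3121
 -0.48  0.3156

0.2743

σ√T = 0.31 × 1.1180 = 0.3466
d₁ = [ln(360/440) + (0.043 + 0.31²/2)·1.25] / 0.3466 = [-0.2007 + 0.1138] / 0.3466 = -0.2506 which rounds to -0.25
d₂ = d₁ − σ√T = -0.2506 − 0.3466 = -0.5972 which rounds to -0.60
Pr(exercise) under Q = N(d₂) = 0.2743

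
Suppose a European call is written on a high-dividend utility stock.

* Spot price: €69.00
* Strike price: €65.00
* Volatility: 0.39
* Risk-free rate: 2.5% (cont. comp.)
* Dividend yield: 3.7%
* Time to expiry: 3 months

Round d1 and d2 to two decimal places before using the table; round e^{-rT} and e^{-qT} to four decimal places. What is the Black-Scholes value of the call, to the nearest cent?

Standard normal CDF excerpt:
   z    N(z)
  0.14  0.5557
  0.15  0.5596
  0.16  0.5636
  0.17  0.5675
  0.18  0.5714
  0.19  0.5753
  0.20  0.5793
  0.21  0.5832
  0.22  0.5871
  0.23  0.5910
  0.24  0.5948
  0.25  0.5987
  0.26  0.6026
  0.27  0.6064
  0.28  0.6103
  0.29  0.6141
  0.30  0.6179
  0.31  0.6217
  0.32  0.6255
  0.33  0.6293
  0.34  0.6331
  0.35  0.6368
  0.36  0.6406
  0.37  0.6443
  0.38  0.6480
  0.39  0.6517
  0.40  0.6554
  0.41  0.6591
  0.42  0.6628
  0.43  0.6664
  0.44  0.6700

€7.39

T = 0.25;  σ√T = 0.1950
d₁ = [ln(69/65) + (0.025 − 0.037 + 0.39²/2)·0.25] / 0.1950 = [0.0597 + 0.0160] / 0.1950 = 0.3884 which rounds to 0.39
d₂ = d₁ − σ√T = 0.3884 − 0.1950 = 0.1934 which rounds to 0.19
exp(−qT) = exp(−0.037·0.25) = 0.9908;  exp(−rT) = exp(−0.025·0.25) = 0.9938
C = 69·0.9908·N(0.39) − 65·0.9938·N(0.19) = 69·0.9908·0.6517 − 65·0.9938·0.5753 = 44.5536 − 37.1627 = 7.3909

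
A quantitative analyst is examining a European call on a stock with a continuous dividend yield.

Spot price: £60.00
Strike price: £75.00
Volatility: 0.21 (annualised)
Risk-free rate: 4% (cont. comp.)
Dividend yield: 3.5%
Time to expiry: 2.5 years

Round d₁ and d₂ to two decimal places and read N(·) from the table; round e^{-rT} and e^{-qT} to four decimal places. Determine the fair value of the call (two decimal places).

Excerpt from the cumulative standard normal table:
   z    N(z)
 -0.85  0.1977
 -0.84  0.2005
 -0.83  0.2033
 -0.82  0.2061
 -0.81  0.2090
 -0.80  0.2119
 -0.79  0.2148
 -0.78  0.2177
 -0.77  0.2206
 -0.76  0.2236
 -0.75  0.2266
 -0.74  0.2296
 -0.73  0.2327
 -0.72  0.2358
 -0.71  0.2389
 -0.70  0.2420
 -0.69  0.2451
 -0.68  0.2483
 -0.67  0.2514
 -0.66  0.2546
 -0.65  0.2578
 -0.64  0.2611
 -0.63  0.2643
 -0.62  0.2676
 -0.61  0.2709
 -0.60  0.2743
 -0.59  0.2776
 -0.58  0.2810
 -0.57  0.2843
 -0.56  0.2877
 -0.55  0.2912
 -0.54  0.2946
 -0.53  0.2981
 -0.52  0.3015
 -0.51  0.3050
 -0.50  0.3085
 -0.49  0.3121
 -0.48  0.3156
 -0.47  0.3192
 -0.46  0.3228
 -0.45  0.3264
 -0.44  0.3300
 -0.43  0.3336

T = 2.5;  σ√T = 0.3320
d₁ = [ln(60/75) + (0.04 − 0.035 + ½·0.21²)·2.5] / (σ√T) = (-0.2231 + 0.0676) / 0.3320 = -0.4684 ≈ -0.47
d₂ = -0.4684 − 0.3320 = -0.8004 ≈ -0.80
e^(−qT) = e^(−0.035·2.5) = 0.9162;  e^(−rT) = e^(−0.04·2.5) = 0.9048
N(d₁) = N(-0.47) = 0.3192;  N(d₂) = N(-0.80) = 0.2119
C = 60·0.9162·0.3192 − 75·0.9048·0.2119 = 17.5471 − 14.3795 = 3.1675

£3.17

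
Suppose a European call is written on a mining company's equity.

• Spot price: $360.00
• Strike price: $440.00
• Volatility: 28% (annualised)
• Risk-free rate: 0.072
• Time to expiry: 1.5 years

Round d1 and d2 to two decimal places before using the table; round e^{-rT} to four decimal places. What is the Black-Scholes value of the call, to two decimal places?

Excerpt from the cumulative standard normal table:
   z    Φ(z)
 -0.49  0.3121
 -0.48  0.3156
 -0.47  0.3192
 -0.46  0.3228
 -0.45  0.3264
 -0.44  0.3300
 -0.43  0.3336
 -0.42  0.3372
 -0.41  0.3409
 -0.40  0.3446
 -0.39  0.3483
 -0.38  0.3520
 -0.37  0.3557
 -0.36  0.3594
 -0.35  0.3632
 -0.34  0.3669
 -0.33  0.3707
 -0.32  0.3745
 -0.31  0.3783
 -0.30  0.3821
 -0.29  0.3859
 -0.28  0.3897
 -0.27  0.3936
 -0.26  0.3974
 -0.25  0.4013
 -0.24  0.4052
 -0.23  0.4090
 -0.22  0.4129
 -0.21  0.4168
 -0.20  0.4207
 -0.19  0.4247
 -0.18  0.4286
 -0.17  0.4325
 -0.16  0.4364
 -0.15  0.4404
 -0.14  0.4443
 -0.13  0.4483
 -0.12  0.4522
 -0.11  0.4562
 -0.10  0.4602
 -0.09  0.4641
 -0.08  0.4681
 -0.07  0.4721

σ√T = 0.28 × 1.2247 = 0.3429
ln(S/K) + (r + σ²/2)T = ln(360/440) + (0.072 + 0.28²/2)·1.5 = -0.2007 + 0.1668 = -0.0339
d₁ = -0.0339 / 0.3429 = -0.0988 which rounds to -0.10
d₂ = d₁ − σ√T = -0.0988 − 0.3429 = -0.4417 which rounds to -0.44
e^(−rT) = e^(−0.072·1.5) = 0.8976
N(d₁) = N(-0.10) = 0.4602;  N(d₂) = N(-0.44) = 0.3300
C = 360·0.4602 − 440·0.8976·0.3300 = 165.6720 − 130.3315 = 35.3405

$35.34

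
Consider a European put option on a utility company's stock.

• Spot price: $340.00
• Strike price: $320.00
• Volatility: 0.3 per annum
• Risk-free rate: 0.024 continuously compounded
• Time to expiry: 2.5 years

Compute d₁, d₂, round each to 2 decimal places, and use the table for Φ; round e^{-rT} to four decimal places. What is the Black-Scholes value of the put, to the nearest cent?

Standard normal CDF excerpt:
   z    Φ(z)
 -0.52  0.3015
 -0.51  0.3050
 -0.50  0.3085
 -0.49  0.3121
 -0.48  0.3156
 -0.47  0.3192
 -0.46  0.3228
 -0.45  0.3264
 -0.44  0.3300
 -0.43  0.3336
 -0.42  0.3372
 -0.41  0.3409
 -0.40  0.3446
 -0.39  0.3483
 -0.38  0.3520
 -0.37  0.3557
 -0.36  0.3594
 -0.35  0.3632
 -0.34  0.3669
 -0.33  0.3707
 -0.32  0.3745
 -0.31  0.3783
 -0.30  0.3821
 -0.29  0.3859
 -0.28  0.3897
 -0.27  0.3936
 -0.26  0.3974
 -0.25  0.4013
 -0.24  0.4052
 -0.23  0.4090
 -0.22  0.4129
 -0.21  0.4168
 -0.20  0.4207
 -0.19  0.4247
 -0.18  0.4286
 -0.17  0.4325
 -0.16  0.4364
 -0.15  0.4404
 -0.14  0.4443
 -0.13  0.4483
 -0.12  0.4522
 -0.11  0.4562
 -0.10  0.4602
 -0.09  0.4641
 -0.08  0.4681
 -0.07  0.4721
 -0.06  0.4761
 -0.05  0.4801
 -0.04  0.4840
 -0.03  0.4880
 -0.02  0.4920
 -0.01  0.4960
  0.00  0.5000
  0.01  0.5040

$42.16

T = 2.5;  σ√T = 0.4743
d₁ = [ln(340/320) + (0.024 + 0.3²/2)·2.5] / 0.4743 = [0.0606 + 0.1725] / 0.4743 = 0.4915 ⇒ 0.49
d₂ = d₁ − σ√T = 0.4915 − 0.4743 = 0.0171 ⇒ 0.02
e^(−rT) = e^(−0.024·2.5) = 0.9418
N(−d₂) = N(-0.02) = 0.4920;  N(−d₁) = N(-0.49) = 0.3121
P = 320·0.9418·0.4920 − 340·0.3121 = 148.2770 − 106.1140 = 42.1630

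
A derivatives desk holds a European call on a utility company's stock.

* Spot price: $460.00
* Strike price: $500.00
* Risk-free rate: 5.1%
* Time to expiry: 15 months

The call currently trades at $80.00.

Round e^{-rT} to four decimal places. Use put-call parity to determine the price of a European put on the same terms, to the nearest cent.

exp(−rT) = exp(−0.051·1.25) = 0.9382
Put-call parity: C − P = S − K·e^(−rT) = 460 − 500·0.9382 = 460 − 469.1000 = -9.1000
P = C − (C − P) = 80.00 − (-9.1000) = 89.1000

$89.10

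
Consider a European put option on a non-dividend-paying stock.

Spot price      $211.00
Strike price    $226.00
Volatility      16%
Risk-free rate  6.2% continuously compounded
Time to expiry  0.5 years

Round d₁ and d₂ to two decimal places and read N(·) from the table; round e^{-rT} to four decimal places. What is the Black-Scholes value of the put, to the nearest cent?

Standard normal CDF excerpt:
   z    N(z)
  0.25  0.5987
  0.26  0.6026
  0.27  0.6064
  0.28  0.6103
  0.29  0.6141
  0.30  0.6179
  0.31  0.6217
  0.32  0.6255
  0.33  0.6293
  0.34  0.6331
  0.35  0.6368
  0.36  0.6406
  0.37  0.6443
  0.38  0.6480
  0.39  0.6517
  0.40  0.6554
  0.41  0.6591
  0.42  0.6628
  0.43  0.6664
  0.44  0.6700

σ√T = 0.16 × 0.7071 = 0.1131
ln(S/K) + (r + σ²/2)T = ln(211/226) + (0.062 + 0.16²/2)·0.5 = -0.0687 + 0.0374 = -0.0313
d₁ = -0.0313 / 0.1131 = -0.2765 ≈ -0.28
d₂ = d₁ − σ√T = -0.2765 − 0.1131 = -0.3896 ≈ -0.39
e^(−rT) = e^(−0.062·0.5) = 0.9695
N(−d₂) = N(0.39) = 0.6517;  N(−d₁) = N(0.28) = 0.6103
P = 226·0.9695·0.6517 − 211·0.6103 = 142.7920 − 128.7733 = 14.0187

$14.02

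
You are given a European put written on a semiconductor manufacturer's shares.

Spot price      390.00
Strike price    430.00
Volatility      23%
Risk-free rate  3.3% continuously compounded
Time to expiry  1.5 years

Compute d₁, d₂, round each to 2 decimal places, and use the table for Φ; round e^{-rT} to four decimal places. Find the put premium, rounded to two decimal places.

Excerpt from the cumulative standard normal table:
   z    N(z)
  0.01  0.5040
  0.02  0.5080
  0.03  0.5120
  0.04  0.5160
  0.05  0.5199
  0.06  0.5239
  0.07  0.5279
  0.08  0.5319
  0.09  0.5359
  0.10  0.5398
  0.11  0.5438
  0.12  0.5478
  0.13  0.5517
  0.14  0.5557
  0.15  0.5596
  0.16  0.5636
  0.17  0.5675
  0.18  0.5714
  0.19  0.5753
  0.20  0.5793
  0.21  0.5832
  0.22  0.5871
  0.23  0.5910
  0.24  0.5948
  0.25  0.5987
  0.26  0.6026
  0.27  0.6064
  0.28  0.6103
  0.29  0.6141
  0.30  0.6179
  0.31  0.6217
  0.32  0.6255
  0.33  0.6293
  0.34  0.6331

σ√T = 0.23 × 1.2247 = 0.2817
d₁ = [ln(390/430) + (0.033 + 0.23²/2)·1.5] / 0.2817 = [-0.0976 + 0.0892] / 0.2817 = -0.0300 ⇒ -0.03
d₂ = d₁ − σ√T = -0.0300 − 0.2817 = -0.3117 ⇒ -0.31
e^(−rT) = e^(−0.033·1.5) = 0.9517
N(−d₂) = N(0.31) = 0.6217;  N(−d₁) = N(0.03) = 0.5120
P = 430·0.9517·0.6217 − 390·0.5120 = 254.4189 − 199.6800 = 54.7389

54.74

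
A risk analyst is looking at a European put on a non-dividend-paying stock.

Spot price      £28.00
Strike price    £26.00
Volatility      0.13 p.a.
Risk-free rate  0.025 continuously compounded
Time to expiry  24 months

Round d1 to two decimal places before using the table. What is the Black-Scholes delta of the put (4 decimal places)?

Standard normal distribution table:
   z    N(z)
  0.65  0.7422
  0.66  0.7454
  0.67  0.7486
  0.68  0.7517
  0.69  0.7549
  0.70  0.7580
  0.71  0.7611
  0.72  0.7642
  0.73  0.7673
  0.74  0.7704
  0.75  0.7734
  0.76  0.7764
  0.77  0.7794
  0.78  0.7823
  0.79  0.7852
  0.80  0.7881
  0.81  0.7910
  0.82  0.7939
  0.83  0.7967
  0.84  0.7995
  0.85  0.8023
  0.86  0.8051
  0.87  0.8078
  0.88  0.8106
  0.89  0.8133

-0.2206

T = 2;  σ√T = 0.1838
d₁ = [ln(28/26) + (0.025 + 0.13²/2)·2] / 0.1838 = [0.0741 + 0.0669] / 0.1838 = 0.7670 → 0.77
N(d₁) = N(0.77) = 0.7794
Δ_put = N(d₁) − 1 = 0.7794 − 1 = -0.2206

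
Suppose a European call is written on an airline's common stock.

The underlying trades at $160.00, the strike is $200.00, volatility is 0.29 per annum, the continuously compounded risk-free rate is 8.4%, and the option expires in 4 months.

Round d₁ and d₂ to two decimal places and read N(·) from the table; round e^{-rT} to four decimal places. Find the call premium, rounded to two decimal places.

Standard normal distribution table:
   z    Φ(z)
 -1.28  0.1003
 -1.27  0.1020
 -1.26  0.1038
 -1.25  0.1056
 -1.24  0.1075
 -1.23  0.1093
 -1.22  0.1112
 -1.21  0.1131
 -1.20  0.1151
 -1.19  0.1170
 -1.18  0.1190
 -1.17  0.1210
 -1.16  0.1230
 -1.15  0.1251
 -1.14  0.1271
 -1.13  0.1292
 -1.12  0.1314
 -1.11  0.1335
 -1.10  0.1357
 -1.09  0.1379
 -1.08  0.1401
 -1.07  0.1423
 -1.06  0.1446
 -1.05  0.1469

σ√T = 0.29·√0.3333 = 0.1674
d₁ = [ln(160/200) + (0.084 + ½·0.29²)·0.3333] / (σ√T) = (-0.2231 + 0.0420) / 0.1674 = -1.0818 which rounds to -1.08
d₂ = -1.0818 − 0.1674 = -1.2492 which rounds to -1.25
exp(−rT) = exp(−0.084·0.3333) = 0.9724
N(d₁) = N(-1.08) = 0.1401;  N(d₂) = N(-1.25) = 0.1056
C = 160·0.1401 − 200·0.9724·0.1056 = 22.4160 − 20.5371 = 1.8789

$1.88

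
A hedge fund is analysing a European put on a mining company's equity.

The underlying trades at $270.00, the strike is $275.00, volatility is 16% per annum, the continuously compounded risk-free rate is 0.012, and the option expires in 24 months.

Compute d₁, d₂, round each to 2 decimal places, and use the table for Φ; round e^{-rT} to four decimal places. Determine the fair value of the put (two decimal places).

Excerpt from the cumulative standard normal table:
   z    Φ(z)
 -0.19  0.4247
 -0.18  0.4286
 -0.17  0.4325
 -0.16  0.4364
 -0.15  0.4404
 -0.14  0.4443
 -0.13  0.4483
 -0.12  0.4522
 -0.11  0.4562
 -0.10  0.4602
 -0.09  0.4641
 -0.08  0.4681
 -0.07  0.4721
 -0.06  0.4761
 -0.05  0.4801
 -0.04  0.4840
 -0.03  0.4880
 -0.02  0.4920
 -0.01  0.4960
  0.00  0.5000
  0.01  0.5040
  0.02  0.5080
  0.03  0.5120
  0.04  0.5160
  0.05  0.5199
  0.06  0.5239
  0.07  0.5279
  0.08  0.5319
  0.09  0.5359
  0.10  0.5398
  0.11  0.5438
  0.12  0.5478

T = 2;  σ√T = 0.2263
d₁ = [ln(270/275) + (0.012 + 0.16²/2)·2] / 0.2263 = [-0.0183 + 0.0496] / 0.2263 = 0.1381 → 0.14
d₂ = d₁ − σ√T = 0.1381 − 0.2263 = -0.0882 → -0.09
e^(−rT) = e^(−0.012·2) = 0.9763
N(−d₂) = N(0.09) = 0.5359;  N(−d₁) = N(-0.14) = 0.4443
P = 275·0.9763·0.5359 − 270·0.4443 = 143.8798 − 119.9610 = 23.9188

$23.92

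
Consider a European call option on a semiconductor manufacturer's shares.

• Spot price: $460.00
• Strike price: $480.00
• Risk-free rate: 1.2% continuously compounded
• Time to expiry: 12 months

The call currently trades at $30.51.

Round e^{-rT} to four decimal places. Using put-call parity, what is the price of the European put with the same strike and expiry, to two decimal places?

$44.80

e^(−rT) = e^(−0.012·1) = 0.9881
Put-call parity: C − P = S − K·e^(−rT) = 460 − 480·0.9881 = 460 − 474.2880 = -14.2880
P = C − (C − P) = 30.51 − (-14.2880) = 44.7980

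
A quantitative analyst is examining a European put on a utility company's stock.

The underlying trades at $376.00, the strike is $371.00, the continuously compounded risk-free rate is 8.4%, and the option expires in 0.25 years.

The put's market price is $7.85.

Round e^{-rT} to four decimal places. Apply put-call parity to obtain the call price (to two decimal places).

e^(−rT) = e^(−0.084·0.25) = 0.9792
Put-call parity: C − P = S − K·e^(−rT) = 376 − 371·0.9792 = 376 − 363.2832 = 12.7168
C = P + (C − P) = 7.85 + (12.7168) = 20.5668

$20.57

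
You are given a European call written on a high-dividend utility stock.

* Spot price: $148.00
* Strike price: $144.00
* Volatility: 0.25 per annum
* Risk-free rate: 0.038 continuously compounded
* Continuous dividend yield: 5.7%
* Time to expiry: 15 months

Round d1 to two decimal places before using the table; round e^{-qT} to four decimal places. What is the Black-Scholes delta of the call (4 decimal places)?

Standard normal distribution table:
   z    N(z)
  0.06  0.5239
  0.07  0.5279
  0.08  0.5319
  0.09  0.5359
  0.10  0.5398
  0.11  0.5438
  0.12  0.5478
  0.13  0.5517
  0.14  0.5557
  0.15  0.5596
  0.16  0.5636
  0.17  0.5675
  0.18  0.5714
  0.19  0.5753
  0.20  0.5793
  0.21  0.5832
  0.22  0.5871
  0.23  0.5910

0.5211

σ√T = 0.25 × 1.1180 = 0.2795
d₁ = [ln(148/144) + (0.038 − 0.057 + 0.25²/2)·1.25] / 0.2795 = [0.0274 + 0.0153] / 0.2795 = 0.1528 ≈ 0.15
N(d₁) = N(0.15) = 0.5596
Δ_call = e^(−qT)·N(d₁) = 0.9312·0.5596 = 0.5211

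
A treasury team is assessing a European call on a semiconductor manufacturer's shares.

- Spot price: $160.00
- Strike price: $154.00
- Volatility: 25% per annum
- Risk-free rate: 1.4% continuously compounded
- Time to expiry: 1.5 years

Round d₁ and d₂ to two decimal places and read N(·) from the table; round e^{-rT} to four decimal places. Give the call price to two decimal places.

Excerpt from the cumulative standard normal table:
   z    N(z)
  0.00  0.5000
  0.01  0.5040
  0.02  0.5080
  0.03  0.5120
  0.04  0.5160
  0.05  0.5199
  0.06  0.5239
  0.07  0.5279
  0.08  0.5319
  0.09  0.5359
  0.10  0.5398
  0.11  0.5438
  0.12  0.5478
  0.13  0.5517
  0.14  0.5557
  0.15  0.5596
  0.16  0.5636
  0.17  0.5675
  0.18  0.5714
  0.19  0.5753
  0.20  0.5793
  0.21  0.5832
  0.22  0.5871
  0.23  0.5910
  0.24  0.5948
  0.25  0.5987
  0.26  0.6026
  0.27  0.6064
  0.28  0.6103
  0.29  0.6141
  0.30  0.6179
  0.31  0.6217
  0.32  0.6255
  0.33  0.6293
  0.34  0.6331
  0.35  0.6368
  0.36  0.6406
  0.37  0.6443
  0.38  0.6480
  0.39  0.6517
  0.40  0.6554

$24.08

σ√T = 0.25·√1.5 = 0.3062
d₁ = [ln(160/154) + (0.014 + ½·0.25²)·1.5] / (σ√T) = (0.0382 + 0.0679) / 0.3062 = 0.3465 ≈ 0.35
d₂ = 0.3465 − 0.3062 = 0.0403 ≈ 0.04
exp(−rT) = exp(−0.014·1.5) = 0.9792
C = 160·N(0.35) − 154·0.9792·N(0.04) = 160·0.6368 − 154·0.9792·0.5160 = 101.8880 − 77.8111 = 24.0769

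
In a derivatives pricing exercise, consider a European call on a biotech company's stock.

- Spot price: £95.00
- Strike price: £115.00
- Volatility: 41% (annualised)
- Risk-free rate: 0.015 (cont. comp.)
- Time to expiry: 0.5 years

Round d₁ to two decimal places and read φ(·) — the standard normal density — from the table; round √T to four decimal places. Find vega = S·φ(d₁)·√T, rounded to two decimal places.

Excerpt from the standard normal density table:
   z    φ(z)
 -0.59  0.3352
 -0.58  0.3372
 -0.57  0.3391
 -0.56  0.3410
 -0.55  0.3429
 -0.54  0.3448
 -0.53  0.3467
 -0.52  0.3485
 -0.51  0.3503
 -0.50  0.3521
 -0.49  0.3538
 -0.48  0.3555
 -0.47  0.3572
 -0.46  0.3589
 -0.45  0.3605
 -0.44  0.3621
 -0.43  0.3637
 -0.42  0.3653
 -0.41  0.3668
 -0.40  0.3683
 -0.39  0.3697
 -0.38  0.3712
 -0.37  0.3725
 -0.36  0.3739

23.77

σ√T = 0.41·√0.5 = 0.2899
d₁ = [ln(95/115) + (0.015 + ½·0.41²)·0.5] / (σ√T) = (-0.1911 + 0.0495) / 0.2899 = -0.4882 → -0.49
√T = √0.5 = 0.7071
φ(d₁) = φ(-0.49) = 0.3538
vega = S·φ(d₁)·√T = 95·0.3538·0.7071 = 23.7663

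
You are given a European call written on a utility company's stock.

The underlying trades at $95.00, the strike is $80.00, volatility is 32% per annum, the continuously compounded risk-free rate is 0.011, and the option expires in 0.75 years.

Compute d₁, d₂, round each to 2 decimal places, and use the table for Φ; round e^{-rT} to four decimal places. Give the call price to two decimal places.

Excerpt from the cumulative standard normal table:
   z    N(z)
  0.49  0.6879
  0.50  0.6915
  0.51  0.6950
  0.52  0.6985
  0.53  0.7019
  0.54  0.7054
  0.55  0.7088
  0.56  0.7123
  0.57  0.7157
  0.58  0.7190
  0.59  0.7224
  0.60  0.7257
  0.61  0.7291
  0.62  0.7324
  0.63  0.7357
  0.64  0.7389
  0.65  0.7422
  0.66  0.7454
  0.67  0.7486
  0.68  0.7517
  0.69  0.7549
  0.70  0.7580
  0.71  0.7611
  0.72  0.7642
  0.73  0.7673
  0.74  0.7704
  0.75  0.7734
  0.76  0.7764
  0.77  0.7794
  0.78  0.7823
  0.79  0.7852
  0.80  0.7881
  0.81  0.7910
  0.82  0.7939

σ√T = 0.32 × 0.8660 = 0.2771
ln(S/K) + (r + σ²/2)T = ln(95/80) + (0.011 + 0.32²/2)·0.75 = 0.1719 + 0.0467 = 0.2185
d₁ = 0.2185 / 0.2771 = 0.7884 → 0.79
d₂ = d₁ − σ√T = 0.7884 − 0.2771 = 0.5113 → 0.51
e^(−rT) = e^(−0.011·0.75) = 0.9918
N(d₁) = N(0.79) = 0.7852;  N(d₂) = N(0.51) = 0.6950
C = 95·0.7852 − 80·0.9918·0.6950 = 74.5940 − 55.1441 = 19.4499

$19.45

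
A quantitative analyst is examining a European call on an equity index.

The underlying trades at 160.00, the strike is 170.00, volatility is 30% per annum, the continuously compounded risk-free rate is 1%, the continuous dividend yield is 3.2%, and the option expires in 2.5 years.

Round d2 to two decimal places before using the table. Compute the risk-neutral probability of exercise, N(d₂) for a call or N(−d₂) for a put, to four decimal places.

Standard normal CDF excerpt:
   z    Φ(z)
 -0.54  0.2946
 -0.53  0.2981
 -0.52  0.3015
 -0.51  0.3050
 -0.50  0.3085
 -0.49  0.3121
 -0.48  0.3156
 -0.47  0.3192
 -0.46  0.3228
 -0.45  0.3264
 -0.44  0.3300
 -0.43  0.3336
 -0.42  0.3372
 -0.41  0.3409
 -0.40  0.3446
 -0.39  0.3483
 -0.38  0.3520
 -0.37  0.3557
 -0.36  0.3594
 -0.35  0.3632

0.3156

σ√T = 0.3·√2.5 = 0.4743
d₁ = [ln(160/170) + (0.01 − 0.032 + 0.3²/2)·2.5] / 0.4743 = [-0.0606 + 0.0575] / 0.4743 = -0.0066 → -0.01
d₂ = d₁ − σ√T = -0.0066 − 0.4743 = -0.4809 → -0.48
Risk-neutral Pr[S_T > K] = N(d₂) = N(-0.48) = 0.3156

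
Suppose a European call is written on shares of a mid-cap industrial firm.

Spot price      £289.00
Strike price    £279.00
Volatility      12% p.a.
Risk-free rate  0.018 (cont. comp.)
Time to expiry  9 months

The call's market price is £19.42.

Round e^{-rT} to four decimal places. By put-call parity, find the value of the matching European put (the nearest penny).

exp(−rT) = exp(−0.018·0.75) = 0.9866
Put-call parity: C − P = S − K·e^(−rT) = 289 − 279·0.9866 = 289 − 275.2614 = 13.7386
P = C − (C − P) = 19.42 − (13.7386) = 5.6814

£5.68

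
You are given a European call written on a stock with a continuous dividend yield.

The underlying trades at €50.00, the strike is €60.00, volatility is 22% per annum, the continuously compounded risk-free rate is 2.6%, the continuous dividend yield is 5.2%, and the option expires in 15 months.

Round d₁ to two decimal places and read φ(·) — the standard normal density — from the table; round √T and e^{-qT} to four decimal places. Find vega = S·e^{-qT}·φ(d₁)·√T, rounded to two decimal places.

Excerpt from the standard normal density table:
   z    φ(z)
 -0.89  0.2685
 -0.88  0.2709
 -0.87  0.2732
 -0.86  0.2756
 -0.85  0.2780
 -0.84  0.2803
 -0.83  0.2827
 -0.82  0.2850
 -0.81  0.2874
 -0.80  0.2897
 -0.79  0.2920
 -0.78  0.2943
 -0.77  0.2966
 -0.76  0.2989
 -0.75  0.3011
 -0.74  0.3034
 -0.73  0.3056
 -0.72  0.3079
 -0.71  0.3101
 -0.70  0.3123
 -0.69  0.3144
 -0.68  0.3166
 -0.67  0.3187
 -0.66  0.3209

15.77

σ√T = 0.22 × 1.1180 = 0.2460
d₁ = [ln(50/60) + (0.026 − 0.052 + 0.22²/2)·1.25] / 0.2460 = [-0.1823 − 0.0022] / 0.2460 = -0.7504 → -0.75
√T = √1.25 = 1.1180
φ(d₁) = φ(-0.75) = 0.3011
e^(−qT) = e^(−0.052·1.25) = 0.9371
vega = S·e^(−qT)·φ(d₁)·√T = 50·0.9371·0.3011·1.1180 = 15.7728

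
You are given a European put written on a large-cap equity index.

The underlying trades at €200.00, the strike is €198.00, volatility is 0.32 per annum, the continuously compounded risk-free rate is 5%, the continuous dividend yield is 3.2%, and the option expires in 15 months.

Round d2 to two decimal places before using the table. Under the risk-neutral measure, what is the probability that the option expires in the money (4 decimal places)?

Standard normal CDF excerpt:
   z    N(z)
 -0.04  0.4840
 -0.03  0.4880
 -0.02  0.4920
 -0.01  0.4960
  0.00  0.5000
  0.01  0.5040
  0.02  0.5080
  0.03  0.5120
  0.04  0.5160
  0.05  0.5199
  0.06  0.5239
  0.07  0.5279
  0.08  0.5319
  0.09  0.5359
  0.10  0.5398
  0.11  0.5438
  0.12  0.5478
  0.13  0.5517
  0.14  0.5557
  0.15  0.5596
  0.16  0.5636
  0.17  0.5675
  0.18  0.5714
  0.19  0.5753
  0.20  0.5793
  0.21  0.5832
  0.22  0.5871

0.5359

σ√T = 0.32·√1.25 = 0.3578
d₁ = [ln(200/198) + (0.05 − 0.032 + 0.32²/2)·1.25] / 0.3578 = [0.0101 + 0.0865] / 0.3578 = 0.2699 which rounds to 0.27
d₂ = d₁ − σ√T = 0.2699 − 0.3578 = -0.0879 which rounds to -0.09
Pr(exercise) under Q = N(−d₂) = N(0.09) = 0.5359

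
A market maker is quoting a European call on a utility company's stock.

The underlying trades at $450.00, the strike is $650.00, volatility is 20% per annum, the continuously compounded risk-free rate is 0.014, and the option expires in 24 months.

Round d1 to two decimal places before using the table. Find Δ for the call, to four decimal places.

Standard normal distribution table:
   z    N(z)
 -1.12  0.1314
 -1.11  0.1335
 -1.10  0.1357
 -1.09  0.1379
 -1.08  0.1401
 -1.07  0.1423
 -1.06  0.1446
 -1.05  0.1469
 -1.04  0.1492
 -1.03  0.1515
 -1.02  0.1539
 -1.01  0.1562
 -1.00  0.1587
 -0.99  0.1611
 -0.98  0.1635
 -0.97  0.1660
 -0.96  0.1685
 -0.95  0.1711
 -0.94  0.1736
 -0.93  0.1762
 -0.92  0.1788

0.1446

σ√T = 0.2 × 1.4142 = 0.2828
d₁ = [ln(450/650) + (0.014 + 0.2²/2)·2] / 0.2828 = [-0.3677 + 0.0680] / 0.2828 = -1.0597 → -1.06
N(d₁) = N(-1.06) = 0.1446
Δ_call = N(d₁) = 0.1446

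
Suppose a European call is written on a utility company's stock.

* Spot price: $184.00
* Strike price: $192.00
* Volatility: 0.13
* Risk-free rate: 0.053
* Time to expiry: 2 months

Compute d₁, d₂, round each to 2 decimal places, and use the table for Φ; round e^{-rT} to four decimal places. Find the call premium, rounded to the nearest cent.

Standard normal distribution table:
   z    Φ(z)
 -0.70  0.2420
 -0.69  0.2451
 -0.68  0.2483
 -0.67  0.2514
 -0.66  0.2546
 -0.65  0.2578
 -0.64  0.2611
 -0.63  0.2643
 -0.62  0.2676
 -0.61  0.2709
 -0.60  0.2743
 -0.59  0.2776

$1.39

σ√T = 0.13 × 0.4082 = 0.0531
ln(S/K) + (r + σ²/2)T = ln(184/192) + (0.053 + 0.13²/2)·0.1667 = -0.0426 + 0.0102 = -0.0323
d₁ = -0.0323 / 0.0531 = -0.6089 ≈ -0.61
d₂ = d₁ − σ√T = -0.6089 − 0.0531 = -0.6620 ≈ -0.66
exp(−rT) = exp(−0.053·0.1667) = 0.9912
N(d₁) = N(-0.61) = 0.2709;  N(d₂) = N(-0.66) = 0.2546
C = 184·0.2709 − 192·0.9912·0.2546 = 49.8456 − 48.4530 = 1.3926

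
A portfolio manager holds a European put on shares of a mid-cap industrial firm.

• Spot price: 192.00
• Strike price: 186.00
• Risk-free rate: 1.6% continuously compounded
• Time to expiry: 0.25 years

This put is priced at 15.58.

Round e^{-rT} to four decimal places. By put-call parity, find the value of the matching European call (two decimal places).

exp(−rT) = exp(−0.016·0.25) = 0.9960
Put-call parity: C − P = S − K·e^(−rT) = 192 − 186·0.9960 = 192 − 185.2560 = 6.7440
C = P + (C − P) = 15.58 + (6.7440) = 22.3240

22.32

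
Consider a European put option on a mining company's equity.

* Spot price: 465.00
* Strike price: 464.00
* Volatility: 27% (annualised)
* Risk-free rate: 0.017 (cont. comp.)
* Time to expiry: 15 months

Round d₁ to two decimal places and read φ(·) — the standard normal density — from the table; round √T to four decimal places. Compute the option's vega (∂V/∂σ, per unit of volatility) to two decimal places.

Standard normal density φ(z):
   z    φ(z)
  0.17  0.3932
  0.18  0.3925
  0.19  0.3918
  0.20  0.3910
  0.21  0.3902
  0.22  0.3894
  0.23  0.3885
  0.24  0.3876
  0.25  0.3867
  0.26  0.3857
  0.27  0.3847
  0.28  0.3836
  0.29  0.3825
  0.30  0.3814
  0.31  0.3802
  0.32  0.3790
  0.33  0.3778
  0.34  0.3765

σ√T = 0.27·√1.25 = 0.3019
d₁ = [ln(465/464) + (0.017 + 0.27²/2)·1.25] / 0.3019 = [0.0022 + 0.0668] / 0.3019 = 0.2285 ≈ 0.23
√T = √1.25 = 1.1180
φ(d₁) = φ(0.23) = 0.3885
vega = S·φ(d₁)·√T = 465·0.3885·1.1180 = 201.9695

201.97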